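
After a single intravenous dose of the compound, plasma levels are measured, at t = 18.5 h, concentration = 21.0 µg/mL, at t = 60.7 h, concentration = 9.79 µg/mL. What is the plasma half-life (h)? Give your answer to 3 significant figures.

k = ln(C₁/C₂) / (t₂ − t₁) = ln(21.0/9.79) / (60.7 − 18.5)
  = 0.7632 / 42.20 = 0.01809 h⁻¹
t½ = ln2 / k = 0.693147 / 0.01809 = 38.32 h

38.3 h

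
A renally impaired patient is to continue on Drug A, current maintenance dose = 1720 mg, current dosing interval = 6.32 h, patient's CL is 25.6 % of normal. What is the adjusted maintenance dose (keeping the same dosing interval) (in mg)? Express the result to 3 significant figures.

440 mg

To keep the same average steady-state level, dosing rate must scale with clearance.
CL ratio = 25.6 / 100 = 0.2560
New dose (same interval) = 1720 × 0.2560 = 440.3 mg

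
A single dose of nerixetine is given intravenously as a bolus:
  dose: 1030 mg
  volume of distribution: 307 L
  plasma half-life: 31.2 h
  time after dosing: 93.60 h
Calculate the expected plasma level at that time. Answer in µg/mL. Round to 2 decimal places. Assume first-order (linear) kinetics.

0.42 µg/mL

C₀ = Dose / Vd = 1030 / 307 = 3.355 mg/L
k = ln2 / t½ = 0.693147 / 31.2 = 0.02222 h⁻¹
t / t½ = 93.60 / 31.2 = 3 half-lives
C = C₀ × (1/2)^3 = 3.355 × 0.1250 = 0.4194 mg/L
(0.4194 mg/L = 0.4194 µg/mL)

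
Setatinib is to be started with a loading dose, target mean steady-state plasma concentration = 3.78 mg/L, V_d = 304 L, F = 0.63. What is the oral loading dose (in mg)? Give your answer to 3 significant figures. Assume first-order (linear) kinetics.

LD = Css × Vd / F = 3.78 × 304 / 0.63 = 1824 mg

1820 mg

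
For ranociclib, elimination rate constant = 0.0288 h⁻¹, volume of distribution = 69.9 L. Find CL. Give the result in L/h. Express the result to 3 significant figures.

2.01 L/h

CL = k × Vd = 0.0288 × 69.9 = 2.013 L/h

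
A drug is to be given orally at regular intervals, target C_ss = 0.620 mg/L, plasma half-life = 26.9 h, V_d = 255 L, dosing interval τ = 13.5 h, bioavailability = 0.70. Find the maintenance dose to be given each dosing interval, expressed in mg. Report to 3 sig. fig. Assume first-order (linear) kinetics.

k = ln2 / t½ = 0.693147 / 26.9 = 0.02577 h⁻¹
CL = k × Vd = 0.02577 × 255 = 6.571 L/h
At steady state, F × (Dose/τ) = Css × CL.
Dose = Css × CL × τ / F = 0.620 × 6.571 × 13.5 / 0.70 = 78.57 mg

78.6 mg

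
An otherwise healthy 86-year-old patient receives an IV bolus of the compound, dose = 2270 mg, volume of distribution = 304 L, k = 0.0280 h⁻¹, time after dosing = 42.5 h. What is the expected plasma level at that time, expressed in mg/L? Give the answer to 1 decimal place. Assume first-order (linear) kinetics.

2.3 mg/L

C₀ = Dose / Vd = 2270 / 304 = 7.467 mg/L
C = C₀ · e^(−k·t) = 7.467 × e^(−0.02800 × 42.5)
  = 7.467 × 0.3042 = 2.271 mg/L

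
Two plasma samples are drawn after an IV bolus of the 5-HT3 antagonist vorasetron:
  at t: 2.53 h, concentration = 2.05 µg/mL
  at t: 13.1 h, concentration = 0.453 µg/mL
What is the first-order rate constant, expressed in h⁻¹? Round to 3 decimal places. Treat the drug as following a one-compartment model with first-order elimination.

0.143 h⁻¹

k = ln(C₁/C₂) / (t₂ − t₁) = ln(2.05/0.453) / (13.1 − 2.53)
  = 1.510 / 10.57 = 0.1429 h⁻¹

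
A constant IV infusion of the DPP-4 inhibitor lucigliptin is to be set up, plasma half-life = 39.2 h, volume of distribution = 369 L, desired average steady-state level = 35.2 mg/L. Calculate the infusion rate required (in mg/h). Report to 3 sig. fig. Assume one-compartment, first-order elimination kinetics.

k = ln2 / t½ = 0.693147 / 39.2 = 0.01768 h⁻¹
CL = k × Vd = 0.01768 × 369 = 6.524 L/h
At steady state, infusion rate R₀ = Css × CL = 35.2 × 6.524 = 229.6 mg/h

230 mg/h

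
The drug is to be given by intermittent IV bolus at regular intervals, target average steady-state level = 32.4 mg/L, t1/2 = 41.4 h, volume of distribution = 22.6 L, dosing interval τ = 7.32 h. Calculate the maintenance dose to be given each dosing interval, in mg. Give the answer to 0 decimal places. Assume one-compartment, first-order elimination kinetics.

90 mg

k = ln2 / t½ = 0.693147 / 41.4 = 0.01674 h⁻¹
CL = k × Vd = 0.01674 × 22.6 = 0.3783 L/h
At steady state, Dose/τ = Css × CL.
Dose = Css × CL × τ = 32.4 × 0.3783 × 7.32 = 89.72 mg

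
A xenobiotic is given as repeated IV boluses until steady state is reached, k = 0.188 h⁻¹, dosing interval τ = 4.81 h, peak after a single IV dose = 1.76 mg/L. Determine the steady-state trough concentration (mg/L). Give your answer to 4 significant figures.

e^(−kτ) = e^(−0.1880 × 4.81) = 0.4048
Accumulation ratio R = 1 / (1 − e^(−kτ)) = 1 / (1 − 0.4048) = 1.680
Steady-state trough = C₀ × R × e^(−kτ) = 1.76 × 1.680 × 0.4048 = 1.197 mg/L

1.197 mg/L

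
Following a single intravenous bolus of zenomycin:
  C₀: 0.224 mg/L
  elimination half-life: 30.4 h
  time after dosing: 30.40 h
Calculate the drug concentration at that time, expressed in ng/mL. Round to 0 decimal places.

112 ng/mL

k = ln2 / t½ = 0.693147 / 30.4 = 0.02280 h⁻¹
t / t½ = 30.40 / 30.4 = 1 half-lives
C = C₀ × (1/2)^1 = 0.2240 × 0.5000 = 0.1120 mg/L
Convert: 0.1120 mg/L × 1000 = 112.0 ng/mL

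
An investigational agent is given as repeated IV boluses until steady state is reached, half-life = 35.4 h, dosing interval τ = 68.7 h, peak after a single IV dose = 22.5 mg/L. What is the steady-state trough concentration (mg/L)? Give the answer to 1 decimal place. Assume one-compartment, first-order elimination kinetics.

k = ln2 / t½ = 0.693147 / 35.4 = 0.01958 h⁻¹
e^(−kτ) = e^(−0.01958 × 68.7) = 0.2605
Accumulation ratio R = 1 / (1 − e^(−kτ)) = 1 / (1 − 0.2605) = 1.352
Steady-state trough = C₀ × R × e^(−kτ) = 22.5 × 1.352 × 0.2605 = 7.924 mg/L

7.9 mg/L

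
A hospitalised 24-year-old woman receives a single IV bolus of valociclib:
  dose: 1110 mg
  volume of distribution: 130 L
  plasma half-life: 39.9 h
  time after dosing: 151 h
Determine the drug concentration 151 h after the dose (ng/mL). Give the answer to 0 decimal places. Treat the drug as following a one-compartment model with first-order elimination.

C₀ = Dose / Vd = 1110 / 130 = 8.538 mg/L
k = ln2 / t½ = 0.693147 / 39.9 = 0.01737 h⁻¹
C = C₀ · e^(−k·t) = 8.538 × e^(−0.01737 × 151)
  = 8.538 × 0.07259 = 0.6198 mg/L
Convert: 0.6198 mg/L × 1000 = 619.8 ng/mL

620 ng/mL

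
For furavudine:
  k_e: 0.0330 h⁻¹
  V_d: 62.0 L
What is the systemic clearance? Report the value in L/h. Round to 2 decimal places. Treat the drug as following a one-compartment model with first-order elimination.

CL = k × Vd = 0.0330 × 62.0 = 2.046 L/h

2.05 L/h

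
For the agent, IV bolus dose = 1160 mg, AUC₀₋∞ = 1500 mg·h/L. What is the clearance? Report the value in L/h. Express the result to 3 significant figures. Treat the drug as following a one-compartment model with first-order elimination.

CL = Dose / AUC = 1160 / 1500 = 0.7733 L/h

0.773 L/h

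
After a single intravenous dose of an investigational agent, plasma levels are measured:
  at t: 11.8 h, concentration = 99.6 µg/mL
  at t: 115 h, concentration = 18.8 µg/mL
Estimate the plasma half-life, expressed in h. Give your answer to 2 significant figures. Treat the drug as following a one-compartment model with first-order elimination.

k = ln(C₁/C₂) / (t₂ − t₁) = ln(99.6/18.8) / (115 − 11.8)
  = 1.667 / 103.2 = 0.01615 h⁻¹
t½ = ln2 / k = 0.693147 / 0.01615 = 42.92 h

43 h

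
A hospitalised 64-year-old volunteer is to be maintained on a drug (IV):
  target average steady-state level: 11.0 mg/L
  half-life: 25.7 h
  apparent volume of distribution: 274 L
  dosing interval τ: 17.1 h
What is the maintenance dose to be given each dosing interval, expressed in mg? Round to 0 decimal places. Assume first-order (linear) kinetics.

k = ln2 / t½ = 0.693147 / 25.7 = 0.02697 h⁻¹
CL = k × Vd = 0.02697 × 274 = 7.390 L/h
At steady state, Dose/τ = Css × CL.
Dose = Css × CL × τ = 11.0 × 7.390 × 17.1 = 1390 mg

1390 mg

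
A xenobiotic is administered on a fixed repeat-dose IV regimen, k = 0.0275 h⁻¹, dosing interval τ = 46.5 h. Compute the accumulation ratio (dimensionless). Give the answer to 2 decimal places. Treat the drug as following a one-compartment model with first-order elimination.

1.39

e^(−kτ) = e^(−0.02750 × 46.5) = 0.2784
Accumulation ratio R = 1 / (1 − e^(−kτ)) = 1 / (1 − 0.2784) = 1.386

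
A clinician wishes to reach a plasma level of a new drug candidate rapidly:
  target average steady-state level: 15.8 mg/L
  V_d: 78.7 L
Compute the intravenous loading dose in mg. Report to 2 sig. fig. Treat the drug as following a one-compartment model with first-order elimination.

LD = Css × Vd = 15.8 × 78.7 = 1243 mg

1200 mg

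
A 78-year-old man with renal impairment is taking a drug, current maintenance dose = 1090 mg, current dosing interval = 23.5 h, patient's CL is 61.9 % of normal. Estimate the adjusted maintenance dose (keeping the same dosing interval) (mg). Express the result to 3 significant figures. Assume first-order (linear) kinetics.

675 mg

To keep the same average steady-state level, dosing rate must scale with clearance.
CL ratio = 61.9 / 100 = 0.6190
New dose (same interval) = 1090 × 0.6190 = 674.7 mg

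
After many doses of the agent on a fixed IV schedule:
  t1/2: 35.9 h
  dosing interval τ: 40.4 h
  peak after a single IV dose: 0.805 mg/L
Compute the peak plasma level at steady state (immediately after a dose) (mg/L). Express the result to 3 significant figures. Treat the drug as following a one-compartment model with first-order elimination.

k = ln2 / t½ = 0.693147 / 35.9 = 0.01931 h⁻¹
e^(−kτ) = e^(−0.01931 × 40.4) = 0.4583
Accumulation ratio R = 1 / (1 − e^(−kτ)) = 1 / (1 − 0.4583) = 1.846
Steady-state peak = C₀ × R = 0.805 × 1.846 = 1.486 mg/L

1.49 mg/L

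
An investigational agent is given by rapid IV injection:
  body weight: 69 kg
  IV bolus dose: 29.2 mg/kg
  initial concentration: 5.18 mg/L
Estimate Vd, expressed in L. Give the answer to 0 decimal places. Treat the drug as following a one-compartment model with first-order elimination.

Dose = 29.2 × 69 = 2015 mg
Vd = Dose / C₀ = 2015 / 5.18 = 389.0 L

389 L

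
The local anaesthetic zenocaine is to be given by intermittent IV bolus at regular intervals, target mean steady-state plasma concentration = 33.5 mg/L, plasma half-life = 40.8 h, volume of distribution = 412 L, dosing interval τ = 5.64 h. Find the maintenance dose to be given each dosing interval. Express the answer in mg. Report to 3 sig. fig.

1320 mg

k = ln2 / t½ = 0.693147 / 40.8 = 0.01699 h⁻¹
CL = k × Vd = 0.01699 × 412 = 7.000 L/h
At steady state, Dose/τ = Css × CL.
Dose = Css × CL × τ = 33.5 × 7.000 × 5.64 = 1323 mg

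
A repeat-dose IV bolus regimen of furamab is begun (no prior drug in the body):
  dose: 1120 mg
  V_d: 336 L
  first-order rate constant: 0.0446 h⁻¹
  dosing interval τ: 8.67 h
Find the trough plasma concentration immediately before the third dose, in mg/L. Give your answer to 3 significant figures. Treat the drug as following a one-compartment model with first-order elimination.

3.80 mg/L

C₀ per dose = Dose / Vd = 1120 / 336 = 3.333 mg/L
Fraction remaining after one interval: r = e^(−kτ) = e^(−0.04460 × 8.67) = 0.6793
Before dose 3, 2 doses have been given (aged 1τ, 2τ).
C_trough = C₀ × (r + r²) = 3.333 × (0.6793 + 0.4614) = 3.802 mg/L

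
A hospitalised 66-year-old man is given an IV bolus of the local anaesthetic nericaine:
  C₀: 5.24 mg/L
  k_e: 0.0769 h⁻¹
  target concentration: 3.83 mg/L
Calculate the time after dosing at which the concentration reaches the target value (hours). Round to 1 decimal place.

4.1 h

t = ln(C₀ / C) / k = ln(5.240 / 3.83) / 0.07690
  = ln(1.368) / 0.07690 = 0.3133 / 0.07690 = 4.074 h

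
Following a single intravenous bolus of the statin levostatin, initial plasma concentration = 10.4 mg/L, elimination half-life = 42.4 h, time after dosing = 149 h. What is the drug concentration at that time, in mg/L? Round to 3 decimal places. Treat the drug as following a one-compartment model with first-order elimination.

k = ln2 / t½ = 0.693147 / 42.4 = 0.01635 h⁻¹
C = C₀ · e^(−k·t) = 10.40 × e^(−0.01635 × 149)
  = 10.40 × 0.08750 = 0.9100 mg/L

0.910 mg/L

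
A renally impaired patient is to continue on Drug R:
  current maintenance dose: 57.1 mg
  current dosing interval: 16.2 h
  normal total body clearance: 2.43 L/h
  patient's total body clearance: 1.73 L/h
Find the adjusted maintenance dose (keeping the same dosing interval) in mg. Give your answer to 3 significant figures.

40.7 mg

To keep the same average steady-state level, dosing rate must scale with clearance.
CL ratio = 1.73 / 2.43 = 0.7119
New dose (same interval) = 57.1 × 0.7119 = 40.65 mg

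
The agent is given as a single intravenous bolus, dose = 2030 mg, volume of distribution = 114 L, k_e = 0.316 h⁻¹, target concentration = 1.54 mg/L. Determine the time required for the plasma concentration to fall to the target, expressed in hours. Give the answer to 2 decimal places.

C₀ = Dose / Vd = 2030 / 114 = 17.81 mg/L
t = ln(C₀ / C) / k = ln(17.81 / 1.54) / 0.3160
  = ln(11.56) / 0.3160 = 2.448 / 0.3160 = 7.747 h

7.75 h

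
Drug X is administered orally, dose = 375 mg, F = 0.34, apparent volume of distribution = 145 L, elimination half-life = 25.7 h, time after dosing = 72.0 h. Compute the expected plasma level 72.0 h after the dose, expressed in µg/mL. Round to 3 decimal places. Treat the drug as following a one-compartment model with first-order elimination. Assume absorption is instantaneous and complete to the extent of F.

0.126 µg/mL

Amount reaching circulation = F × Dose = 0.34 × 375.0 = 127.5 mg
C₀ = F·Dose / Vd = 127.5 / 145 = 0.8793 mg/L
k = ln2 / t½ = 0.693147 / 25.7 = 0.02697 h⁻¹
C = C₀ · e^(−k·t) = 0.8793 × e^(−0.02697 × 72.0)
  = 0.8793 × 0.1434 = 0.1261 mg/L
(0.1261 mg/L = 0.1261 µg/mL)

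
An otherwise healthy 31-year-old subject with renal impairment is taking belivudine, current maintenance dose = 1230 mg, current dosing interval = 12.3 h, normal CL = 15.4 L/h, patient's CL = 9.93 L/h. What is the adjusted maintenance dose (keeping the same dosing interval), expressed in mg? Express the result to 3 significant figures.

To keep the same average steady-state level, dosing rate must scale with clearance.
CL ratio = 9.93 / 15.4 = 0.6448
New dose (same interval) = 1230 × 0.6448 = 793.1 mg

793 mg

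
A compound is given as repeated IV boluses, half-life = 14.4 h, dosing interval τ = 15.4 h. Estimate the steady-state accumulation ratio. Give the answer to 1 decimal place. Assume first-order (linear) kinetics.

k = ln2 / t½ = 0.693147 / 14.4 = 0.04814 h⁻¹
e^(−kτ) = e^(−0.04814 × 15.4) = 0.4765
Accumulation ratio R = 1 / (1 − e^(−kτ)) = 1 / (1 − 0.4765) = 1.910

1.9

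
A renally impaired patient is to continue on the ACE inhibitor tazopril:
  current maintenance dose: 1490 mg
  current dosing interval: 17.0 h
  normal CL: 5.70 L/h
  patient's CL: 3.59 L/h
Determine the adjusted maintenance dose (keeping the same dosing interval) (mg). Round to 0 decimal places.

938 mg

To keep the same average steady-state level, dosing rate must scale with clearance.
CL ratio = 3.59 / 5.70 = 0.6298
New dose (same interval) = 1490 × 0.6298 = 938.4 mg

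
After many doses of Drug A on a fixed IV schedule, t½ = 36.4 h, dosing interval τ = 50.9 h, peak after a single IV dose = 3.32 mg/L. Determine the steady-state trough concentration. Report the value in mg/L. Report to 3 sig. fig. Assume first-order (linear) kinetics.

2.03 mg/L

k = ln2 / t½ = 0.693147 / 36.4 = 0.01904 h⁻¹
e^(−kτ) = e^(−0.01904 × 50.9) = 0.3794
Accumulation ratio R = 1 / (1 − e^(−kτ)) = 1 / (1 − 0.3794) = 1.611
Steady-state trough = C₀ × R × e^(−kτ) = 3.32 × 1.611 × 0.3794 = 2.029 mg/L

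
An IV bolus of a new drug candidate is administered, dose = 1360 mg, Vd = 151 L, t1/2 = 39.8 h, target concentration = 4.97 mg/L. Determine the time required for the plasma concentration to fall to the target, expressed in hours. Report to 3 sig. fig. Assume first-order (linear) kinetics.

C₀ = Dose / Vd = 1360 / 151 = 9.007 mg/L
k = ln2 / t½ = 0.693147 / 39.8 = 0.01742 h⁻¹
t = ln(C₀ / C) / k = ln(9.007 / 4.97) / 0.01742
  = ln(1.812) / 0.01742 = 0.5944 / 0.01742 = 34.12 h

34.1 h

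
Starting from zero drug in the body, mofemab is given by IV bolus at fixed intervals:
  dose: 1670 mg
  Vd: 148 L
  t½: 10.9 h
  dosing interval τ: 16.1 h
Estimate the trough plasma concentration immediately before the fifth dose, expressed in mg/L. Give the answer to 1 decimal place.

6.2 mg/L

C₀ per dose = Dose / Vd = 1670 / 148 = 11.28 mg/L
k = ln2 / t½ = 0.693147 / 10.9 = 0.06359 h⁻¹
Fraction remaining after one interval: r = e^(−kτ) = e^(−0.06359 × 16.1) = 0.3592
Before dose 5, 4 doses have been given (aged 1τ, 2τ, 3τ, 4τ).
C_trough = C₀ × (r + r² + … + r^4) = C₀ × r(1−r^4)/(1−r)
        = 11.28 × 0.3592 × (1 − 0.01665) / (1 − 0.3592) = 6.218 mg/L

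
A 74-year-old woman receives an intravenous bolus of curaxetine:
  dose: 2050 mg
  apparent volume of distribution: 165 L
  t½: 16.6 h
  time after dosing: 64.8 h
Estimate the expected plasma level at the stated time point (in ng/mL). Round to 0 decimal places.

C₀ = Dose / Vd = 2050 / 165 = 12.42 mg/L
k = ln2 / t½ = 0.693147 / 16.6 = 0.04176 h⁻¹
C = C₀ · e^(−k·t) = 12.42 × e^(−0.04176 × 64.8)
  = 12.42 × 0.06680 = 0.8297 mg/L
Convert: 0.8297 mg/L × 1000 = 829.7 ng/mL

830 ng/mL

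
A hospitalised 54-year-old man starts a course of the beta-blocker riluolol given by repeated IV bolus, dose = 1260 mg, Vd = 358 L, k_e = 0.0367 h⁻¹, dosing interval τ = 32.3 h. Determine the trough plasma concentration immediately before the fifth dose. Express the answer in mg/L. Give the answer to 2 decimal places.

C₀ per dose = Dose / Vd = 1260 / 358 = 3.520 mg/L
Fraction remaining after one interval: r = e^(−kτ) = e^(−0.03670 × 32.3) = 0.3056
Before dose 5, 4 doses have been given (aged 1τ, 2τ, 3τ, 4τ).
C_trough = C₀ × (r + r² + … + r^4) = C₀ × r(1−r^4)/(1−r)
        = 3.520 × 0.3056 × (1 − 0.008722) / (1 − 0.3056) = 1.536 mg/L

1.54 mg/L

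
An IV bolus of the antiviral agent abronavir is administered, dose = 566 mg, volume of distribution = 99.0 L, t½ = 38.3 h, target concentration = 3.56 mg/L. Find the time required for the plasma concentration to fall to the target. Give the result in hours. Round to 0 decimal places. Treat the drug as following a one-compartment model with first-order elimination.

C₀ = Dose / Vd = 566.0 / 99.0 = 5.717 mg/L
k = ln2 / t½ = 0.693147 / 38.3 = 0.01810 h⁻¹
t = ln(C₀ / C) / k = ln(5.717 / 3.56) / 0.01810
  = ln(1.606) / 0.01810 = 0.4737 / 0.01810 = 26.17 h

26 h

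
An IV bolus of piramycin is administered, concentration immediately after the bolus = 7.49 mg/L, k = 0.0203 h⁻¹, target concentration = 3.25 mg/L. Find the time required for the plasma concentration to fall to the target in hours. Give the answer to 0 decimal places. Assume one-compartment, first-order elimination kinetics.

t = ln(C₀ / C) / k = ln(7.490 / 3.25) / 0.02030
  = ln(2.305) / 0.02030 = 0.8351 / 0.02030 = 41.14 h

41 h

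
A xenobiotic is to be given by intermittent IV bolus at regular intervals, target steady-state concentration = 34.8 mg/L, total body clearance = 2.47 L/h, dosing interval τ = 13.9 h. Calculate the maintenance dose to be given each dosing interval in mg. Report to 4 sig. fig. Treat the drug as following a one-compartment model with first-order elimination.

At steady state, Dose/τ = Css × CL.
Dose = Css × CL × τ = 34.8 × 2.470 × 13.9 = 1195 mg

1195 mg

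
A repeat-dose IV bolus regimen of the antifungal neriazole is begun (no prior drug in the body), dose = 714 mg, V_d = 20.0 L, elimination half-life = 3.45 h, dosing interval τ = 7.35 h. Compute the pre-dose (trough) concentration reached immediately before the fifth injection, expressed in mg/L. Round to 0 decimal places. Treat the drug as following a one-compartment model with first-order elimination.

11 mg/L

C₀ per dose = Dose / Vd = 714 / 20.0 = 35.70 mg/L
k = ln2 / t½ = 0.693147 / 3.45 = 0.2009 h⁻¹
Fraction remaining after one interval: r = e^(−kτ) = e^(−0.2009 × 7.35) = 0.2284
Before dose 5, 4 doses have been given (aged 1τ, 2τ, 3τ, 4τ).
C_trough = C₀ × (r + r² + … + r^4) = C₀ × r(1−r^4)/(1−r)
        = 35.70 × 0.2284 × (1 − 0.002721) / (1 − 0.2284) = 10.54 mg/L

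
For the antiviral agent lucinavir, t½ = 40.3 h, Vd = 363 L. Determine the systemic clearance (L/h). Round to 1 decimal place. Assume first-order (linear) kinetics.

k = ln2 / t½ = 0.693147 / 40.3 = 0.01720 h⁻¹
CL = k × Vd = 0.01720 × 363 = 6.244 L/h

6.2 L/h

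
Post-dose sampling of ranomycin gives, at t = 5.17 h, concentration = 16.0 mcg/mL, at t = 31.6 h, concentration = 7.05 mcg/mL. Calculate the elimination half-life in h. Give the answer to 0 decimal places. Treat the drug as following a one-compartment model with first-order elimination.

22 h

k = ln(C₁/C₂) / (t₂ − t₁) = ln(16.0/7.05) / (31.6 − 5.17)
  = 0.8196 / 26.43 = 0.03101 h⁻¹
t½ = ln2 / k = 0.693147 / 0.03101 = 22.35 h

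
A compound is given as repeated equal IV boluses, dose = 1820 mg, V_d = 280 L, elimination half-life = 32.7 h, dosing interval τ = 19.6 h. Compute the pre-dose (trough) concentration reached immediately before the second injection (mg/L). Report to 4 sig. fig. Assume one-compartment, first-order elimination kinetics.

C₀ per dose = Dose / Vd = 1820 / 280 = 6.500 mg/L
k = ln2 / t½ = 0.693147 / 32.7 = 0.02120 h⁻¹
Fraction remaining after one interval: r = e^(−kτ) = e^(−0.02120 × 19.6) = 0.6600
Before dose 2, 1 dose has been given (aged 1τ).
C_trough = C₀ × r = 6.500 × 0.6600 = 4.290 mg/L

4.290 mg/L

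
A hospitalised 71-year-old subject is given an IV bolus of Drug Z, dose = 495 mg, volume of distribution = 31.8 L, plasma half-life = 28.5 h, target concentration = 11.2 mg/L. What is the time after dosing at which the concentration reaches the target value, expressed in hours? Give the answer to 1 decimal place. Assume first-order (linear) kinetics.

C₀ = Dose / Vd = 495.0 / 31.8 = 15.57 mg/L
k = ln2 / t½ = 0.693147 / 28.5 = 0.02432 h⁻¹
t = ln(C₀ / C) / k = ln(15.57 / 11.2) / 0.02432
  = ln(1.390) / 0.02432 = 0.3293 / 0.02432 = 13.54 h

13.5 h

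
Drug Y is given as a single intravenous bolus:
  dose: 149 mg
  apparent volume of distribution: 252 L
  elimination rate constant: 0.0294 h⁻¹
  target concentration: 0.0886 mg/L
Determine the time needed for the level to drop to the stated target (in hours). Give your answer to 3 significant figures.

C₀ = Dose / Vd = 149.0 / 252 = 0.5913 mg/L
t = ln(C₀ / C) / k = ln(0.5913 / 0.0886) / 0.02940
  = ln(6.674) / 0.02940 = 1.898 / 0.02940 = 64.56 h

64.6 h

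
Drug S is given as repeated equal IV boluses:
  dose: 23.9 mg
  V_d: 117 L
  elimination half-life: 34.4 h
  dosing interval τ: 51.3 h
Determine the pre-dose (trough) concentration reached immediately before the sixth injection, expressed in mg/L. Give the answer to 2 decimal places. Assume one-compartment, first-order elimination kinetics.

0.11 mg/L

C₀ per dose = Dose / Vd = 23.9 / 117 = 0.2043 mg/L
k = ln2 / t½ = 0.693147 / 34.4 = 0.02015 h⁻¹
Fraction remaining after one interval: r = e^(−kτ) = e^(−0.02015 × 51.3) = 0.3557
Before dose 6, 5 doses have been given (aged 1τ, 2τ, 3τ, 4τ, 5τ).
C_trough = C₀ × (r + r² + … + r^5) = C₀ × r(1−r^5)/(1−r)
        = 0.2043 × 0.3557 × (1 − 0.005694) / (1 − 0.3557) = 0.1121 mg/L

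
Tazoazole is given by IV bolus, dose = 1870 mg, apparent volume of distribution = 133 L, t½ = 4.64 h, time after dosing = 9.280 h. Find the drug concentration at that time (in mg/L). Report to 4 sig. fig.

C₀ = Dose / Vd = 1870 / 133 = 14.06 mg/L
k = ln2 / t½ = 0.693147 / 4.64 = 0.1494 h⁻¹
t / t½ = 9.280 / 4.64 = 2 half-lives
C = C₀ × (1/2)^2 = 14.06 × 0.2500 = 3.515 mg/L

3.515 mg/L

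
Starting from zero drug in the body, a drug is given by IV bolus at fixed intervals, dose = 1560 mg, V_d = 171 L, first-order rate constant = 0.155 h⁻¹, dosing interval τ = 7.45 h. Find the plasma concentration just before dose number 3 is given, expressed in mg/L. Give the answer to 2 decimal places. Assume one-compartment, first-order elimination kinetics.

C₀ per dose = Dose / Vd = 1560 / 171 = 9.123 mg/L
Fraction remaining after one interval: r = e^(−kτ) = e^(−0.1550 × 7.45) = 0.3151
Before dose 3, 2 doses have been given (aged 1τ, 2τ).
C_trough = C₀ × (r + r²) = 9.123 × (0.3151 + 0.09929) = 3.780 mg/L

3.78 mg/L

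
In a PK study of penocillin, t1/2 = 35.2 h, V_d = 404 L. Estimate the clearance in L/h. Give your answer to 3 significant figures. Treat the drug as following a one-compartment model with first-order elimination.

7.96 L/h

k = ln2 / t½ = 0.693147 / 35.2 = 0.01969 h⁻¹
CL = k × Vd = 0.01969 × 404 = 7.955 L/h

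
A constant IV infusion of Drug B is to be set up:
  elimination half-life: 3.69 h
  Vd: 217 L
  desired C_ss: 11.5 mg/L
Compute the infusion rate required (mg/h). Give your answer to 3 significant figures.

k = ln2 / t½ = 0.693147 / 3.69 = 0.1878 h⁻¹
CL = k × Vd = 0.1878 × 217 = 40.75 L/h
At steady state, infusion rate R₀ = Css × CL = 11.5 × 40.75 = 468.6 mg/h

469 mg/h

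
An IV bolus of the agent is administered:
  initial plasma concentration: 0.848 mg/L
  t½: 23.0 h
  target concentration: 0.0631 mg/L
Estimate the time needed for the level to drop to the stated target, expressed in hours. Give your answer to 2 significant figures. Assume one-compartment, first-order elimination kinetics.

86 h

k = ln2 / t½ = 0.693147 / 23.0 = 0.03014 h⁻¹
t = ln(C₀ / C) / k = ln(0.8480 / 0.0631) / 0.03014
  = ln(13.44) / 0.03014 = 2.598 / 0.03014 = 86.20 h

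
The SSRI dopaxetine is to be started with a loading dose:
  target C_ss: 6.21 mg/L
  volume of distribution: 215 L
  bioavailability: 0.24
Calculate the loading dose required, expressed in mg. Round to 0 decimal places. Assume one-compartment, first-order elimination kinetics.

5563 mg

LD = Css × Vd / F = 6.21 × 215 / 0.24 = 5563 mg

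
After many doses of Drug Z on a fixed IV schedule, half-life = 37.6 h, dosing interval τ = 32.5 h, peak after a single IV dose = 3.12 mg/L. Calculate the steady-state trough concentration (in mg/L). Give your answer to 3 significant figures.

3.80 mg/L

k = ln2 / t½ = 0.693147 / 37.6 = 0.01843 h⁻¹
e^(−kτ) = e^(−0.01843 × 32.5) = 0.5494
Accumulation ratio R = 1 / (1 − e^(−kτ)) = 1 / (1 − 0.5494) = 2.219
Steady-state trough = C₀ × R × e^(−kτ) = 3.12 × 2.219 × 0.5494 = 3.804 mg/L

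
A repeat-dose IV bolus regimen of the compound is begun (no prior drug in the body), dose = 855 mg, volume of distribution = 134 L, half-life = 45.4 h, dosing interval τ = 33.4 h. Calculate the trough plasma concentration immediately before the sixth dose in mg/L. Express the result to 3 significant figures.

8.84 mg/L

C₀ per dose = Dose / Vd = 855 / 134 = 6.381 mg/L
k = ln2 / t½ = 0.693147 / 45.4 = 0.01527 h⁻¹
Fraction remaining after one interval: r = e^(−kτ) = e^(−0.01527 × 33.4) = 0.6005
Before dose 6, 5 doses have been given (aged 1τ, 2τ, 3τ, 4τ, 5τ).
C_trough = C₀ × (r + r² + … + r^5) = C₀ × r(1−r^5)/(1−r)
        = 6.381 × 0.6005 × (1 − 0.07808) / (1 − 0.6005) = 8.843 mg/L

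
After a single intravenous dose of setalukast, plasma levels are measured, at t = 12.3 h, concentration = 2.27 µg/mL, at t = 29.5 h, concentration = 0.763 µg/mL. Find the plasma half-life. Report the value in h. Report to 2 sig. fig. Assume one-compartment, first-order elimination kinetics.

k = ln(C₁/C₂) / (t₂ − t₁) = ln(2.27/0.763) / (29.5 − 12.3)
  = 1.090 / 17.20 = 0.06337 h⁻¹
t½ = ln2 / k = 0.693147 / 0.06337 = 10.94 h

11 h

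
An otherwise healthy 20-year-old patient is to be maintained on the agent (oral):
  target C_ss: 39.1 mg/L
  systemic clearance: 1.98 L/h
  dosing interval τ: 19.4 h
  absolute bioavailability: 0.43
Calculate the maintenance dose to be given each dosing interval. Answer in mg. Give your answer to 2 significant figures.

3500 mg

At steady state, F × (Dose/τ) = Css × CL.
Dose = Css × CL × τ / F = 39.1 × 1.980 × 19.4 / 0.43 = 3493 mg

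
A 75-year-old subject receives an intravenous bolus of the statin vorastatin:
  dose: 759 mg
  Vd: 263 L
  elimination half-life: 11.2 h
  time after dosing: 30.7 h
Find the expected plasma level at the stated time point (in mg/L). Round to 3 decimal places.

C₀ = Dose / Vd = 759.0 / 263 = 2.886 mg/L
k = ln2 / t½ = 0.693147 / 11.2 = 0.06189 h⁻¹
C = C₀ · e^(−k·t) = 2.886 × e^(−0.06189 × 30.7)
  = 2.886 × 0.1496 = 0.4317 mg/L

0.432 mg/L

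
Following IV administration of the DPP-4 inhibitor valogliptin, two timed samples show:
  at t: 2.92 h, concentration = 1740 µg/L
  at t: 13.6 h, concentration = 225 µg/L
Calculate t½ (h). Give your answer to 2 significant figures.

k = ln(C₁/C₂) / (t₂ − t₁) = ln(1740/225) / (13.6 − 2.92)
  = 2.046 / 10.68 = 0.1916 h⁻¹
t½ = ln2 / k = 0.693147 / 0.1916 = 3.618 h

3.6 h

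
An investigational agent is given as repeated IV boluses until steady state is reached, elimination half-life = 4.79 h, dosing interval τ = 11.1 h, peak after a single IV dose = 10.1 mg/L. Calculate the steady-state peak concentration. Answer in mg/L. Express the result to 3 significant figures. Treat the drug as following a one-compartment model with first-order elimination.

k = ln2 / t½ = 0.693147 / 4.79 = 0.1447 h⁻¹
e^(−kτ) = e^(−0.1447 × 11.1) = 0.2007
Accumulation ratio R = 1 / (1 − e^(−kτ)) = 1 / (1 − 0.2007) = 1.251
Steady-state peak = C₀ × R = 10.1 × 1.251 = 12.64 mg/L

12.6 mg/L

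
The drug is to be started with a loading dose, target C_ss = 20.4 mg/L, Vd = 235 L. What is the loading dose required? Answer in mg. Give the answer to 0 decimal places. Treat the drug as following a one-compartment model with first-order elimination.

4794 mg

LD = Css × Vd = 20.4 × 235 = 4794 mg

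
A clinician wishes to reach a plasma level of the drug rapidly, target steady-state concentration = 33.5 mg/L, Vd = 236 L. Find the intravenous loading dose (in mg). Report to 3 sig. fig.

LD = Css × Vd = 33.5 × 236 = 7906 mg

7910 mg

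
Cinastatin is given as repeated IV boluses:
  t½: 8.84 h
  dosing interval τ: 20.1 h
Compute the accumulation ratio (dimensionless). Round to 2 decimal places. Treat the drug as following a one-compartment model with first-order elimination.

k = ln2 / t½ = 0.693147 / 8.84 = 0.07841 h⁻¹
e^(−kτ) = e^(−0.07841 × 20.1) = 0.2068
Accumulation ratio R = 1 / (1 − e^(−kτ)) = 1 / (1 − 0.2068) = 1.261

1.26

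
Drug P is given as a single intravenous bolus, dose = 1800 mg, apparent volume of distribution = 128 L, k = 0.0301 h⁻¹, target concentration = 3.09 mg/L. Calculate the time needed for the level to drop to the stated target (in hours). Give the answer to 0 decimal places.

50 h

C₀ = Dose / Vd = 1800 / 128 = 14.06 mg/L
t = ln(C₀ / C) / k = ln(14.06 / 3.09) / 0.03010
  = ln(4.550) / 0.03010 = 1.515 / 0.03010 = 50.33 h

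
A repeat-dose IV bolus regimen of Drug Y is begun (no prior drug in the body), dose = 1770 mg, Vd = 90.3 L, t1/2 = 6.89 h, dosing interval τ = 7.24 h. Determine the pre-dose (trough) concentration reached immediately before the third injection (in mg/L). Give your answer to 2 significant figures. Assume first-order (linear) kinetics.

C₀ per dose = Dose / Vd = 1770 / 90.3 = 19.60 mg/L
k = ln2 / t½ = 0.693147 / 6.89 = 0.1006 h⁻¹
Fraction remaining after one interval: r = e^(−kτ) = e^(−0.1006 × 7.24) = 0.4827
Before dose 3, 2 doses have been given (aged 1τ, 2τ).
C_trough = C₀ × (r + r²) = 19.60 × (0.4827 + 0.2330) = 14.03 mg/L

14 mg/L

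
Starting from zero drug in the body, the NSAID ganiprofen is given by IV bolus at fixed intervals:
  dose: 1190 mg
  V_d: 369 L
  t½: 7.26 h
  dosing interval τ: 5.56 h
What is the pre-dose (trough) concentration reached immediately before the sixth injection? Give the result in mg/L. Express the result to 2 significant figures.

C₀ per dose = Dose / Vd = 1190 / 369 = 3.225 mg/L
k = ln2 / t½ = 0.693147 / 7.26 = 0.09547 h⁻¹
Fraction remaining after one interval: r = e^(−kτ) = e^(−0.09547 × 5.56) = 0.5881
Before dose 6, 5 doses have been given (aged 1τ, 2τ, 3τ, 4τ, 5τ).
C_trough = C₀ × (r + r² + … + r^5) = C₀ × r(1−r^5)/(1−r)
        = 3.225 × 0.5881 × (1 − 0.07035) / (1 − 0.5881) = 4.281 mg/L

4.3 mg/L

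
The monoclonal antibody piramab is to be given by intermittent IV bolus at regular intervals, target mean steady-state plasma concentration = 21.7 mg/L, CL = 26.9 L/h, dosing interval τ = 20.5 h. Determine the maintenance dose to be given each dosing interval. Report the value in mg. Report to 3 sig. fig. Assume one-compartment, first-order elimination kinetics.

12000 mg

At steady state, Dose/τ = Css × CL.
Dose = Css × CL × τ = 21.7 × 26.90 × 20.5 = 11970 mg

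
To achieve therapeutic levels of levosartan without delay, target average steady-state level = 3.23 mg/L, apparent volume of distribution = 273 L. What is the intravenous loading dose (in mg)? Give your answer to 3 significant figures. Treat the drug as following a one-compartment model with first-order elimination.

LD = Css × Vd = 3.23 × 273 = 881.8 mg

882 mg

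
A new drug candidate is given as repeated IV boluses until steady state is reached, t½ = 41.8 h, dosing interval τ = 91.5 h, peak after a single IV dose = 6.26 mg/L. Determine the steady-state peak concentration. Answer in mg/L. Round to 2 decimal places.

8.02 mg/L

k = ln2 / t½ = 0.693147 / 41.8 = 0.01658 h⁻¹
e^(−kτ) = e^(−0.01658 × 91.5) = 0.2194
Accumulation ratio R = 1 / (1 − e^(−kτ)) = 1 / (1 − 0.2194) = 1.281
Steady-state peak = C₀ × R = 6.26 × 1.281 = 8.019 mg/L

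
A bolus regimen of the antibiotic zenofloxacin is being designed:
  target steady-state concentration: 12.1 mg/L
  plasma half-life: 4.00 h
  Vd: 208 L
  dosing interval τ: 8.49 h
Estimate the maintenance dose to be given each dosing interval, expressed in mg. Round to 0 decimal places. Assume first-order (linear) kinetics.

3703 mg

k = ln2 / t½ = 0.693147 / 4.00 = 0.1733 h⁻¹
CL = k × Vd = 0.1733 × 208 = 36.05 L/h
At steady state, Dose/τ = Css × CL.
Dose = Css × CL × τ = 12.1 × 36.05 × 8.49 = 3703 mg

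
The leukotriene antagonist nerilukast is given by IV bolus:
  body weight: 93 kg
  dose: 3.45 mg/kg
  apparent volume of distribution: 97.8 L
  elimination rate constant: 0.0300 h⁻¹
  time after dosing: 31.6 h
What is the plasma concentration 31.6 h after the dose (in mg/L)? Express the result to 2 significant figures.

1.3 mg/L

Total dose = 3.45 × 93 = 320.9 mg
C₀ = Dose / Vd = 320.9 / 97.8 = 3.281 mg/L
C = C₀ · e^(−k·t) = 3.281 × e^(−0.03000 × 31.6)
  = 3.281 × 0.3875 = 1.271 mg/L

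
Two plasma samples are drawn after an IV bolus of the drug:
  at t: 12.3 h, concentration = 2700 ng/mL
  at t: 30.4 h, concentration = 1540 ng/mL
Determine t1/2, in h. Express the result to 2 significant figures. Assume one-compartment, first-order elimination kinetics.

k = ln(C₁/C₂) / (t₂ − t₁) = ln(2700/1540) / (30.4 − 12.3)
  = 0.5615 / 18.10 = 0.03102 h⁻¹
t½ = ln2 / k = 0.693147 / 0.03102 = 22.35 h

22 h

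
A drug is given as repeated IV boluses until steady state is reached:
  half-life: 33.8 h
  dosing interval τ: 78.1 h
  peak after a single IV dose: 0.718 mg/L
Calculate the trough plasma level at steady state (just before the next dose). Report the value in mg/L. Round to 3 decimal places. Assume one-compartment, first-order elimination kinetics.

k = ln2 / t½ = 0.693147 / 33.8 = 0.02051 h⁻¹
e^(−kτ) = e^(−0.02051 × 78.1) = 0.2015
Accumulation ratio R = 1 / (1 − e^(−kτ)) = 1 / (1 − 0.2015) = 1.252
Steady-state trough = C₀ × R × e^(−kτ) = 0.718 × 1.252 × 0.2015 = 0.1811 mg/L

0.181 mg/L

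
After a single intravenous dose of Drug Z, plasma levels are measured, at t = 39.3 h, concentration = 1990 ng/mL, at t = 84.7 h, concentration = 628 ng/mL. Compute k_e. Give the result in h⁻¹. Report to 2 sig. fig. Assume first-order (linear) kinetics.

k = ln(C₁/C₂) / (t₂ − t₁) = ln(1990/628) / (84.7 − 39.3)
  = 1.153 / 45.40 = 0.02540 h⁻¹

0.025 h⁻¹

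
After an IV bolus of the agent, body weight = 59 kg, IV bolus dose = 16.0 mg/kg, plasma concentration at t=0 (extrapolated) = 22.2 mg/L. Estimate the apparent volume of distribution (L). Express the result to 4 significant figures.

Dose = 16.0 × 59 = 944.0 mg
Vd = Dose / C₀ = 944.0 / 22.2 = 42.52 L

42.52 L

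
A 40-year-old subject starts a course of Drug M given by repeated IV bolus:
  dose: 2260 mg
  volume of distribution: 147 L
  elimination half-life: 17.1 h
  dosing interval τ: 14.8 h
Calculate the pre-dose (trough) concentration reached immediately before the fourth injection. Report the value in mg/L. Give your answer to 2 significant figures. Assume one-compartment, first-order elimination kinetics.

C₀ per dose = Dose / Vd = 2260 / 147 = 15.37 mg/L
k = ln2 / t½ = 0.693147 / 17.1 = 0.04053 h⁻¹
Fraction remaining after one interval: r = e^(−kτ) = e^(−0.04053 × 14.8) = 0.5489
Before dose 4, 3 doses have been given (aged 1τ, 2τ, 3τ).
C_trough = C₀ × (r + r² + … + r^3) = C₀ × r(1−r^3)/(1−r)
        = 15.37 × 0.5489 × (1 − 0.1654) / (1 − 0.5489) = 15.61 mg/L

16 mg/L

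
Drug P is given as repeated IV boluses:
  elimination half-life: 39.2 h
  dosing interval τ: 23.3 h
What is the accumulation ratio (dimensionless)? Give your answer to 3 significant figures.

k = ln2 / t½ = 0.693147 / 39.2 = 0.01768 h⁻¹
e^(−kτ) = e^(−0.01768 × 23.3) = 0.6624
Accumulation ratio R = 1 / (1 − e^(−kτ)) = 1 / (1 − 0.6624) = 2.962

2.96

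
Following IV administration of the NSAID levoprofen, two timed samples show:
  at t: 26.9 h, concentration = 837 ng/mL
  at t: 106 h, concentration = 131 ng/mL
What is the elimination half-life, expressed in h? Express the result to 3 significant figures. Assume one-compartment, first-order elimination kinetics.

29.6 h

k = ln(C₁/C₂) / (t₂ − t₁) = ln(837/131) / (106 − 26.9)
  = 1.855 / 79.10 = 0.02345 h⁻¹
t½ = ln2 / k = 0.693147 / 0.02345 = 29.56 h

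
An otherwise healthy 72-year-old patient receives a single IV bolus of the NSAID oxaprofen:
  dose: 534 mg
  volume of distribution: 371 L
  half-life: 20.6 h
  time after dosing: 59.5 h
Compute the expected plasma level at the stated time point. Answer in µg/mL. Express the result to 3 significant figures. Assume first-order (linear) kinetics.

C₀ = Dose / Vd = 534.0 / 371 = 1.439 mg/L
k = ln2 / t½ = 0.693147 / 20.6 = 0.03365 h⁻¹
C = C₀ · e^(−k·t) = 1.439 × e^(−0.03365 × 59.5)
  = 1.439 × 0.1350 = 0.1943 mg/L
(0.1943 mg/L = 0.1943 µg/mL)

0.194 µg/mL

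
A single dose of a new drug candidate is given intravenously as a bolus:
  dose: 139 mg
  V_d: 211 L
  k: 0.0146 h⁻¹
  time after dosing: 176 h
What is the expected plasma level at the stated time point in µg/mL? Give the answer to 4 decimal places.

C₀ = Dose / Vd = 139.0 / 211 = 0.6588 mg/L
C = C₀ · e^(−k·t) = 0.6588 × e^(−0.01460 × 176)
  = 0.6588 × 0.07657 = 0.05044 mg/L
(0.05044 mg/L = 0.05044 µg/mL)

0.0504 µg/mL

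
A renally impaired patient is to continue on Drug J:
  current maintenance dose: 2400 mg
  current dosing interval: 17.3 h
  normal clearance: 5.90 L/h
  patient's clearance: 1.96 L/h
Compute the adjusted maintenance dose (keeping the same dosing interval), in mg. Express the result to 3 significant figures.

797 mg

To keep the same average steady-state level, dosing rate must scale with clearance.
CL ratio = 1.96 / 5.90 = 0.3322
New dose (same interval) = 2400 × 0.3322 = 797.3 mg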